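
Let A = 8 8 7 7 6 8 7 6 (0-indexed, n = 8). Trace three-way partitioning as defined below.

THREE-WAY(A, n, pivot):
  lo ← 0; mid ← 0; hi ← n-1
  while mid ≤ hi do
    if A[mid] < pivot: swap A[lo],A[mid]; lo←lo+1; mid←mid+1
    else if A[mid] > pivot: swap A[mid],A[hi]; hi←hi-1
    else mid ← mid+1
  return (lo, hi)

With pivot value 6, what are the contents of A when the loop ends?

lo=0 mid=0 hi=7
8>6: swap(0,7), hi=6 ⇒ 6 8 7 7 6 8 7 8
6=6: mid=1
8>6: swap(1,6), hi=5 ⇒ 6 7 7 7 6 8 8 8
7>6: swap(1,5), hi=4 ⇒ 6 8 7 7 6 7 8 8
8>6: swap(1,4), hi=3 ⇒ 6 6 7 7 8 7 8 8
6=6: mid=2
7>6: swap(2,3), hi=2 ⇒ 6 6 7 7 8 7 8 8
7>6: swap(2,2), hi=1 ⇒ 6 6 7 7 8 7 8 8
done. lo=0 hi=1; A=6 6 7 7 8 7 8 8

6 6 7 7 8 7 8 8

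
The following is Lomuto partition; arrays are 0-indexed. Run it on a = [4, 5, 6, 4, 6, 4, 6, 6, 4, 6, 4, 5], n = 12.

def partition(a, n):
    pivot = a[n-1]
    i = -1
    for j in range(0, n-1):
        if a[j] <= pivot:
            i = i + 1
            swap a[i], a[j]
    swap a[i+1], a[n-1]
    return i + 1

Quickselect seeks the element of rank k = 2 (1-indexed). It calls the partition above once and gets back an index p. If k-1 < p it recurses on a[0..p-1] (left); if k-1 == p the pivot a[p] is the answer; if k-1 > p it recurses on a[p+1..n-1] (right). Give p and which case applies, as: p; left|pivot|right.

6; left

pivot = a[11] = 5; i = -1
j=0: a[0]=4 ≤ 5 → i=0, swap a[0],a[0] (no change) → [4, 5, 6, 4, 6, 4, 6, 6, 4, 6, 4, 5]
j=1: a[1]=5 ≤ 5 → i=1, swap a[1],a[1] (no change) → [4, 5, 6, 4, 6, 4, 6, 6, 4, 6, 4, 5]
j=2: a[2]=6 > 5 → no swap
j=3: a[3]=4 ≤ 5 → i=2, swap a[2],a[3] → [4, 5, 4, 6, 6, 4, 6, 6, 4, 6, 4, 5]
j=4: a[4]=6 > 5 → no swap
j=5: a[5]=4 ≤ 5 → i=3, swap a[3],a[5] → [4, 5, 4, 4, 6, 6, 6, 6, 4, 6, 4, 5]
j=6: a[6]=6 > 5 → no swap
j=7: a[7]=6 > 5 → no swap
j=8: a[8]=4 ≤ 5 → i=4, swap a[4],a[8] → [4, 5, 4, 4, 4, 6, 6, 6, 6, 6, 4, 5]
j=9: a[9]=6 > 5 → no swap
j=10: a[10]=4 ≤ 5 → i=5, swap a[5],a[10] → [4, 5, 4, 4, 4, 4, 6, 6, 6, 6, 6, 5]
final swap a[6],a[11] → [4, 5, 4, 4, 4, 4, 5, 6, 6, 6, 6, 6]; return 6
p = 6; k-1 = 1 < 6 ⇒ left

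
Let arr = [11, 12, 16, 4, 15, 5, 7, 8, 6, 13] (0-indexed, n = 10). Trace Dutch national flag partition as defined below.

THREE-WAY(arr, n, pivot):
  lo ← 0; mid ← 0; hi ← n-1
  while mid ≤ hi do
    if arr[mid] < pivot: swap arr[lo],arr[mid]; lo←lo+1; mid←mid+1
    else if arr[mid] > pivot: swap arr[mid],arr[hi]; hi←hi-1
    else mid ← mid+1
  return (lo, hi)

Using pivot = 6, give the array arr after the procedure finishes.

[5, 4, 6, 15, 16, 7, 8, 12, 13, 11]

lo=0 mid=0 hi=9
11>6: swap(0,9), hi=8 ⇒ [13, 12, 16, 4, 15, 5, 7, 8, 6, 11]
13>6: swap(0,8), hi=7 ⇒ [6, 12, 16, 4, 15, 5, 7, 8, 13, 11]
6=6: mid=1
12>6: swap(1,7), hi=6 ⇒ [6, 8, 16, 4, 15, 5, 7, 12, 13, 11]
8>6: swap(1,6), hi=5 ⇒ [6, 7, 16, 4, 15, 5, 8, 12, 13, 11]
7>6: swap(1,5), hi=4 ⇒ [6, 5, 16, 4, 15, 7, 8, 12, 13, 11]
5<6: swap(0,1), lo=1 mid=2 ⇒ [5, 6, 16, 4, 15, 7, 8, 12, 13, 11]
16>6: swap(2,4), hi=3 ⇒ [5, 6, 15, 4, 16, 7, 8, 12, 13, 11]
15>6: swap(2,3), hi=2 ⇒ [5, 6, 4, 15, 16, 7, 8, 12, 13, 11]
4<6: swap(1,2), lo=2 mid=3 ⇒ [5, 4, 6, 15, 16, 7, 8, 12, 13, 11]
done. lo=2 hi=2; arr=[5, 4, 6, 15, 16, 7, 8, 12, 13, 11]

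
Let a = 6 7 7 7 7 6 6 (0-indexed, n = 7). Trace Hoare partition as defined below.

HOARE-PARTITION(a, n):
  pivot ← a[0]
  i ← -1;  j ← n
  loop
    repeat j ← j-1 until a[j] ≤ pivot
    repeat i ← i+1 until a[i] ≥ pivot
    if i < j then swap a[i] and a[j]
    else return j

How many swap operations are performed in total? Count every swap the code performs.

2

pivot=6
j stops at 6 (6), i stops at 0 (6); swap ⇒ 6 7 7 7 7 6 6
j stops at 5 (6), i stops at 1 (7); swap ⇒ 6 6 7 7 7 7 6
j stops at 1, i stops at 2; i≥j ⇒ return 1. a=6 6 7 7 7 7 6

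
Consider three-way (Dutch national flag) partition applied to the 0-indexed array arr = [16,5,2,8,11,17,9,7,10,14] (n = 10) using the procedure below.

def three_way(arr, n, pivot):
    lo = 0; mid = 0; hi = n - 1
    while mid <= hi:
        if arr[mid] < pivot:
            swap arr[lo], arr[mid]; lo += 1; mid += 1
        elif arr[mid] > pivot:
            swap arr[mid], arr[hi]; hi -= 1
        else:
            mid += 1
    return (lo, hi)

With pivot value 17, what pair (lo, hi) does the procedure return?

(9, 9)

pivot = 17; lo=0, mid=0, hi=9
arr[mid]=16<17: swap arr[0],arr[0]; lo=1,mid=1 → [16,5,2,8,11,17,9,7,10,14]
arr[mid]=5<17: swap arr[1],arr[1]; lo=2,mid=2 → [16,5,2,8,11,17,9,7,10,14]
arr[mid]=2<17: swap arr[2],arr[2]; lo=3,mid=3 → [16,5,2,8,11,17,9,7,10,14]
arr[mid]=8<17: swap arr[3],arr[3]; lo=4,mid=4 → [16,5,2,8,11,17,9,7,10,14]
arr[mid]=11<17: swap arr[4],arr[4]; lo=5,mid=5 → [16,5,2,8,11,17,9,7,10,14]
arr[mid]=17=17: mid=6
arr[mid]=9<17: swap arr[5],arr[6]; lo=6,mid=7 → [16,5,2,8,11,9,17,7,10,14]
arr[mid]=7<17: swap arr[6],arr[7]; lo=7,mid=8 → [16,5,2,8,11,9,7,17,10,14]
arr[mid]=10<17: swap arr[7],arr[8]; lo=8,mid=9 → [16,5,2,8,11,9,7,10,17,14]
arr[mid]=14<17: swap arr[8],arr[9]; lo=9,mid=10 → [16,5,2,8,11,9,7,10,14,17]
end: lo=9, hi=9; arr = [16,5,2,8,11,9,7,10,14,17]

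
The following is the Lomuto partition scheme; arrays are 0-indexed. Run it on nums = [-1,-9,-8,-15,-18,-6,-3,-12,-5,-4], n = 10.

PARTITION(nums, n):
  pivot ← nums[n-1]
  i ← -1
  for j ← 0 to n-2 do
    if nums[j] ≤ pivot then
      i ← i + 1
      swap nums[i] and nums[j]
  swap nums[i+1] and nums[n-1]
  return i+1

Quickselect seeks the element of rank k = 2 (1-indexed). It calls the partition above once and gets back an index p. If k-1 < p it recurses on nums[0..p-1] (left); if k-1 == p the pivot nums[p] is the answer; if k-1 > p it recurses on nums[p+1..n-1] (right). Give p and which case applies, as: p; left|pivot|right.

7; left

pivot=-4, i=-1
j=0: -1>-4, skip
j=1: -9≤-4, i=0, swap(0,1) ⇒ [-9,-1,-8,-15,-18,-6,-3,-12,-5,-4]
j=2: -8≤-4, i=1, swap(1,2) ⇒ [-9,-8,-1,-15,-18,-6,-3,-12,-5,-4]
j=3: -15≤-4, i=2, swap(2,3) ⇒ [-9,-8,-15,-1,-18,-6,-3,-12,-5,-4]
j=4: -18≤-4, i=3, swap(3,4) ⇒ [-9,-8,-15,-18,-1,-6,-3,-12,-5,-4]
j=5: -6≤-4, i=4, swap(4,5) ⇒ [-9,-8,-15,-18,-6,-1,-3,-12,-5,-4]
j=6: -3>-4, skip
j=7: -12≤-4, i=5, swap(5,7) ⇒ [-9,-8,-15,-18,-6,-12,-3,-1,-5,-4]
j=8: -5≤-4, i=6, swap(6,8) ⇒ [-9,-8,-15,-18,-6,-12,-5,-1,-3,-4]
swap(7,9) ⇒ [-9,-8,-15,-18,-6,-12,-5,-4,-3,-1]; return 7
p = 7; k-1 = 1 < 7 ⇒ left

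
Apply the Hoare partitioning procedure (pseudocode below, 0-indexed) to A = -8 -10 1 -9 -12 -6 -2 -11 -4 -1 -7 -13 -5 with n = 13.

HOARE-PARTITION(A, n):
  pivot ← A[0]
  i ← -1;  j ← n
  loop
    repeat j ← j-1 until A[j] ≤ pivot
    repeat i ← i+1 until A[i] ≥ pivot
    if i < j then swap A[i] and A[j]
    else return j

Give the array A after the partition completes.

pivot = A[0] = -8; i = -1, j = 13
j→11 (A[11]=-13≤-8), i→0 (A[0]=-8≥-8); i<j, swap → -13 -10 1 -9 -12 -6 -2 -11 -4 -1 -7 -8 -5
j→7 (A[7]=-11≤-8), i→2 (A[2]=1≥-8); i<j, swap → -13 -10 -11 -9 -12 -6 -2 1 -4 -1 -7 -8 -5
j→4, i→5; i≥j, return j=4. A = -13 -10 -11 -9 -12 -6 -2 1 -4 -1 -7 -8 -5

-13 -10 -11 -9 -12 -6 -2 1 -4 -1 -7 -8 -5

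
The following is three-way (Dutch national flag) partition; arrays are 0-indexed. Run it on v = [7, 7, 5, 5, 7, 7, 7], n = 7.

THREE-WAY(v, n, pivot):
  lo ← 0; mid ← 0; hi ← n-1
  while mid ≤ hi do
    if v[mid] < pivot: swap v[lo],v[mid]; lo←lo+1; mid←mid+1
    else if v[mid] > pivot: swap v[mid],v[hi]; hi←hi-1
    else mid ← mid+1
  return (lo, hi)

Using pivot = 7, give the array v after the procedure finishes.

[5, 5, 7, 7, 7, 7, 7]

pivot = 7; lo=0, mid=0, hi=6
v[mid]=7=7: mid=1
v[mid]=7=7: mid=2
v[mid]=5<7: swap v[0],v[2]; lo=1,mid=3 → [5, 7, 7, 5, 7, 7, 7]
v[mid]=5<7: swap v[1],v[3]; lo=2,mid=4 → [5, 5, 7, 7, 7, 7, 7]
v[mid]=7=7: mid=5
v[mid]=7=7: mid=6
v[mid]=7=7: mid=7
end: lo=2, hi=6; v = [5, 5, 7, 7, 7, 7, 7]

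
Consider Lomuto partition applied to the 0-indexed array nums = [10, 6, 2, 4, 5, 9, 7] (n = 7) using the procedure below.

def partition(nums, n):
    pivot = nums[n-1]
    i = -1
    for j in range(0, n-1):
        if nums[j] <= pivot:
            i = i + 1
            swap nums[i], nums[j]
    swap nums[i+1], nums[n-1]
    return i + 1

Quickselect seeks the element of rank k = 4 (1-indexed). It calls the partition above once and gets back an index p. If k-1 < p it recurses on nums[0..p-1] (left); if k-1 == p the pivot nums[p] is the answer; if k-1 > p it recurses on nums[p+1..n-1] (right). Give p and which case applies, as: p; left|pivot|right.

4; left

pivot = nums[6] = 7; i = -1
j=0: nums[0]=10 > 7 → no swap
j=1: nums[1]=6 ≤ 7 → i=0, swap nums[0],nums[1] → [6, 10, 2, 4, 5, 9, 7]
j=2: nums[2]=2 ≤ 7 → i=1, swap nums[1],nums[2] → [6, 2, 10, 4, 5, 9, 7]
j=3: nums[3]=4 ≤ 7 → i=2, swap nums[2],nums[3] → [6, 2, 4, 10, 5, 9, 7]
j=4: nums[4]=5 ≤ 7 → i=3, swap nums[3],nums[4] → [6, 2, 4, 5, 10, 9, 7]
j=5: nums[5]=9 > 7 → no swap
final swap nums[4],nums[6] → [6, 2, 4, 5, 7, 9, 10]; return 4
p = 4; k-1 = 3 < 4 ⇒ left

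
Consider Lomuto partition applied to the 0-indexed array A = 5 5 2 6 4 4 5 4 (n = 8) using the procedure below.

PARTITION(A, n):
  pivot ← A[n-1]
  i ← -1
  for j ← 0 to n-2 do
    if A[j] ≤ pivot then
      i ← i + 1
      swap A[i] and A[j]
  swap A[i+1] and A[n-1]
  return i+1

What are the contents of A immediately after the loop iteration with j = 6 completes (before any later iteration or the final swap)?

pivot=4, i=-1
j=0: 5>4, skip
j=1: 5>4, skip
j=2: 2≤4, i=0, swap(0,2) ⇒ 2 5 5 6 4 4 5 4
j=3: 6>4, skip
j=4: 4≤4, i=1, swap(1,4) ⇒ 2 4 5 6 5 4 5 4
j=5: 4≤4, i=2, swap(2,5) ⇒ 2 4 4 6 5 5 5 4
j=6: 5>4, skip
(after j=6) A = 2 4 4 6 5 5 5 4

2 4 4 6 5 5 5 4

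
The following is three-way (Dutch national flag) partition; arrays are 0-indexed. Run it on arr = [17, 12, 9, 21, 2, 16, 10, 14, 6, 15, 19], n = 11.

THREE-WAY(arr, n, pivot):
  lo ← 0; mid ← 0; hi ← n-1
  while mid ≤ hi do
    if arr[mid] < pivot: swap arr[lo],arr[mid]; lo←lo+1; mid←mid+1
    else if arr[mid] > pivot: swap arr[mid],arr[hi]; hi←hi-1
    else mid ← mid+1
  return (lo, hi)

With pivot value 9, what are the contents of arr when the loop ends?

lo=0 mid=0 hi=10
17>9: swap(0,10), hi=9 ⇒ [19, 12, 9, 21, 2, 16, 10, 14, 6, 15, 17]
19>9: swap(0,9), hi=8 ⇒ [15, 12, 9, 21, 2, 16, 10, 14, 6, 19, 17]
15>9: swap(0,8), hi=7 ⇒ [6, 12, 9, 21, 2, 16, 10, 14, 15, 19, 17]
6<9: swap(0,0), lo=1 mid=1 ⇒ [6, 12, 9, 21, 2, 16, 10, 14, 15, 19, 17]
12>9: swap(1,7), hi=6 ⇒ [6, 14, 9, 21, 2, 16, 10, 12, 15, 19, 17]
14>9: swap(1,6), hi=5 ⇒ [6, 10, 9, 21, 2, 16, 14, 12, 15, 19, 17]
10>9: swap(1,5), hi=4 ⇒ [6, 16, 9, 21, 2, 10, 14, 12, 15, 19, 17]
16>9: swap(1,4), hi=3 ⇒ [6, 2, 9, 21, 16, 10, 14, 12, 15, 19, 17]
2<9: swap(1,1), lo=2 mid=2 ⇒ [6, 2, 9, 21, 16, 10, 14, 12, 15, 19, 17]
9=9: mid=3
21>9: swap(3,3), hi=2 ⇒ [6, 2, 9, 21, 16, 10, 14, 12, 15, 19, 17]
done. lo=2 hi=2; arr=[6, 2, 9, 21, 16, 10, 14, 12, 15, 19, 17]

[6, 2, 9, 21, 16, 10, 14, 12, 15, 19, 17]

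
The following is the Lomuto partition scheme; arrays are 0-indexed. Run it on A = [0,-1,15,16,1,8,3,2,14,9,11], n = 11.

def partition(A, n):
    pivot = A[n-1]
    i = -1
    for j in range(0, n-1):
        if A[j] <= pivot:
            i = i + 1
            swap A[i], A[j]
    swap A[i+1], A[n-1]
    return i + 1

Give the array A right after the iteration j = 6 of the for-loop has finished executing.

pivot = A[10] = 11; i = -1
j=0: A[0]=0 ≤ 11 → i=0, swap A[0],A[0] (no change) → [0,-1,15,16,1,8,3,2,14,9,11]
j=1: A[1]=-1 ≤ 11 → i=1, swap A[1],A[1] (no change) → [0,-1,15,16,1,8,3,2,14,9,11]
j=2: A[2]=15 > 11 → no swap
j=3: A[3]=16 > 11 → no swap
j=4: A[4]=1 ≤ 11 → i=2, swap A[2],A[4] → [0,-1,1,16,15,8,3,2,14,9,11]
j=5: A[5]=8 ≤ 11 → i=3, swap A[3],A[5] → [0,-1,1,8,15,16,3,2,14,9,11]
j=6: A[6]=3 ≤ 11 → i=4, swap A[4],A[6] → [0,-1,1,8,3,16,15,2,14,9,11]
(after j=6) A = [0,-1,1,8,3,16,15,2,14,9,11]

[0,-1,1,8,3,16,15,2,14,9,11]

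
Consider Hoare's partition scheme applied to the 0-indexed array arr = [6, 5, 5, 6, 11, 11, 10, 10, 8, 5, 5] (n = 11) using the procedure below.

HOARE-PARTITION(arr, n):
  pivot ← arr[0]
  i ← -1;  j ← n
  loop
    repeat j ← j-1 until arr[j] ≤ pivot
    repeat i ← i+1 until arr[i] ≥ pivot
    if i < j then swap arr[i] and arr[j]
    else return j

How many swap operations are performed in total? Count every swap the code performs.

pivot = arr[0] = 6; i = -1, j = 11
j→10 (arr[10]=5≤6), i→0 (arr[0]=6≥6); i<j, swap → [5, 5, 5, 6, 11, 11, 10, 10, 8, 5, 6]
j→9 (arr[9]=5≤6), i→3 (arr[3]=6≥6); i<j, swap → [5, 5, 5, 5, 11, 11, 10, 10, 8, 6, 6]
j→3, i→4; i≥j, return j=3. arr = [5, 5, 5, 5, 11, 11, 10, 10, 8, 6, 6]

2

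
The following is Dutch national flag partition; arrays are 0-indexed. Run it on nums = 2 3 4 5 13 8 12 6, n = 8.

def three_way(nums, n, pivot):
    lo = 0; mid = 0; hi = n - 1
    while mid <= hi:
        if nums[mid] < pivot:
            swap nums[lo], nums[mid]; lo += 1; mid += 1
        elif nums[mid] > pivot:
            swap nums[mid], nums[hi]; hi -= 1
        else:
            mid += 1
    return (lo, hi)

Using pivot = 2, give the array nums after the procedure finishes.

2 4 5 13 8 12 6 3

pivot = 2; lo=0, mid=0, hi=7
nums[mid]=2=2: mid=1
nums[mid]=3>2: swap nums[1],nums[7]; hi=6 → 2 6 4 5 13 8 12 3
nums[mid]=6>2: swap nums[1],nums[6]; hi=5 → 2 12 4 5 13 8 6 3
nums[mid]=12>2: swap nums[1],nums[5]; hi=4 → 2 8 4 5 13 12 6 3
nums[mid]=8>2: swap nums[1],nums[4]; hi=3 → 2 13 4 5 8 12 6 3
nums[mid]=13>2: swap nums[1],nums[3]; hi=2 → 2 5 4 13 8 12 6 3
nums[mid]=5>2: swap nums[1],nums[2]; hi=1 → 2 4 5 13 8 12 6 3
nums[mid]=4>2: swap nums[1],nums[1]; hi=0 → 2 4 5 13 8 12 6 3
end: lo=0, hi=0; nums = 2 4 5 13 8 12 6 3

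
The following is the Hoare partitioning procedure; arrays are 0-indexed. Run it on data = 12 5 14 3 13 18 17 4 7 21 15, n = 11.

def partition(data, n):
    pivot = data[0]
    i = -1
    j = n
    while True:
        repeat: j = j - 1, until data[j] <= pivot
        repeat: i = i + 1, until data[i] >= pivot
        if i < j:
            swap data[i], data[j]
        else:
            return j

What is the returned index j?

pivot=12
j stops at 8 (7), i stops at 0 (12); swap ⇒ 7 5 14 3 13 18 17 4 12 21 15
j stops at 7 (4), i stops at 2 (14); swap ⇒ 7 5 4 3 13 18 17 14 12 21 15
j stops at 3, i stops at 4; i≥j ⇒ return 3. data=7 5 4 3 13 18 17 14 12 21 15

3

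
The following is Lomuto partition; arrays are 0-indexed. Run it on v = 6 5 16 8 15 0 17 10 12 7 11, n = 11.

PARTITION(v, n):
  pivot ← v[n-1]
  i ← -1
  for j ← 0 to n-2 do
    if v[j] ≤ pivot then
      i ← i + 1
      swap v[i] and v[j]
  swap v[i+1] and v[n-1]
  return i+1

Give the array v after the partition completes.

6 5 8 0 10 7 11 15 12 16 17

pivot = v[10] = 11; i = -1
j=0: v[0]=6 ≤ 11 → i=0, swap v[0],v[0] (no change) → 6 5 16 8 15 0 17 10 12 7 11
j=1: v[1]=5 ≤ 11 → i=1, swap v[1],v[1] (no change) → 6 5 16 8 15 0 17 10 12 7 11
j=2: v[2]=16 > 11 → no swap
j=3: v[3]=8 ≤ 11 → i=2, swap v[2],v[3] → 6 5 8 16 15 0 17 10 12 7 11
j=4: v[4]=15 > 11 → no swap
j=5: v[5]=0 ≤ 11 → i=3, swap v[3],v[5] → 6 5 8 0 15 16 17 10 12 7 11
j=6: v[6]=17 > 11 → no swap
j=7: v[7]=10 ≤ 11 → i=4, swap v[4],v[7] → 6 5 8 0 10 16 17 15 12 7 11
j=8: v[8]=12 > 11 → no swap
j=9: v[9]=7 ≤ 11 → i=5, swap v[5],v[9] → 6 5 8 0 10 7 17 15 12 16 11
final swap v[6],v[10] → 6 5 8 0 10 7 11 15 12 16 17; return 6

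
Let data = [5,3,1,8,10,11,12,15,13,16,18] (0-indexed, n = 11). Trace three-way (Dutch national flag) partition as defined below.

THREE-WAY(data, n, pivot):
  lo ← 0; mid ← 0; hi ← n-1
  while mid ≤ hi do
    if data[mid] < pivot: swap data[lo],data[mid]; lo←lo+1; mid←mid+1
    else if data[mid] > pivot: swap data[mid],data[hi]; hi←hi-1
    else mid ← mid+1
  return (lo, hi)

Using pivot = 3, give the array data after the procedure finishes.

[1,3,8,10,11,12,15,13,16,18,5]

lo=0 mid=0 hi=10
5>3: swap(0,10), hi=9 ⇒ [18,3,1,8,10,11,12,15,13,16,5]
18>3: swap(0,9), hi=8 ⇒ [16,3,1,8,10,11,12,15,13,18,5]
16>3: swap(0,8), hi=7 ⇒ [13,3,1,8,10,11,12,15,16,18,5]
13>3: swap(0,7), hi=6 ⇒ [15,3,1,8,10,11,12,13,16,18,5]
15>3: swap(0,6), hi=5 ⇒ [12,3,1,8,10,11,15,13,16,18,5]
12>3: swap(0,5), hi=4 ⇒ [11,3,1,8,10,12,15,13,16,18,5]
11>3: swap(0,4), hi=3 ⇒ [10,3,1,8,11,12,15,13,16,18,5]
10>3: swap(0,3), hi=2 ⇒ [8,3,1,10,11,12,15,13,16,18,5]
8>3: swap(0,2), hi=1 ⇒ [1,3,8,10,11,12,15,13,16,18,5]
1<3: swap(0,0), lo=1 mid=1 ⇒ [1,3,8,10,11,12,15,13,16,18,5]
3=3: mid=2
done. lo=1 hi=1; data=[1,3,8,10,11,12,15,13,16,18,5]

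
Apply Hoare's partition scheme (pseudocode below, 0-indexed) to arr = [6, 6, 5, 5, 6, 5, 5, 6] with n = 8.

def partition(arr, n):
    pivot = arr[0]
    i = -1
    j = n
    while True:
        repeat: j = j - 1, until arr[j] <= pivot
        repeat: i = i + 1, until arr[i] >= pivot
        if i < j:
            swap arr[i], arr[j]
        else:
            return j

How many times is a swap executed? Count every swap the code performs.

3

pivot=6
j stops at 7 (6), i stops at 0 (6); swap ⇒ [6, 6, 5, 5, 6, 5, 5, 6]
j stops at 6 (5), i stops at 1 (6); swap ⇒ [6, 5, 5, 5, 6, 5, 6, 6]
j stops at 5 (5), i stops at 4 (6); swap ⇒ [6, 5, 5, 5, 5, 6, 6, 6]
j stops at 4, i stops at 5; i≥j ⇒ return 4. arr=[6, 5, 5, 5, 5, 6, 6, 6]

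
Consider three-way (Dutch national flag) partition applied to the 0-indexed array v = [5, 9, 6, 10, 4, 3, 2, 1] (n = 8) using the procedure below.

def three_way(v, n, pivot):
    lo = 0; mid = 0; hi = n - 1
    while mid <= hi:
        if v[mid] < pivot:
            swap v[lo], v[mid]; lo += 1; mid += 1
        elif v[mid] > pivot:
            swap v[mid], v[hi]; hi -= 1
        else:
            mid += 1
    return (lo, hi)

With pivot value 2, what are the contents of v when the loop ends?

pivot = 2; lo=0, mid=0, hi=7
v[mid]=5>2: swap v[0],v[7]; hi=6 → [1, 9, 6, 10, 4, 3, 2, 5]
v[mid]=1<2: swap v[0],v[0]; lo=1,mid=1 → [1, 9, 6, 10, 4, 3, 2, 5]
v[mid]=9>2: swap v[1],v[6]; hi=5 → [1, 2, 6, 10, 4, 3, 9, 5]
v[mid]=2=2: mid=2
v[mid]=6>2: swap v[2],v[5]; hi=4 → [1, 2, 3, 10, 4, 6, 9, 5]
v[mid]=3>2: swap v[2],v[4]; hi=3 → [1, 2, 4, 10, 3, 6, 9, 5]
v[mid]=4>2: swap v[2],v[3]; hi=2 → [1, 2, 10, 4, 3, 6, 9, 5]
v[mid]=10>2: swap v[2],v[2]; hi=1 → [1, 2, 10, 4, 3, 6, 9, 5]
end: lo=1, hi=1; v = [1, 2, 10, 4, 3, 6, 9, 5]

[1, 2, 10, 4, 3, 6, 9, 5]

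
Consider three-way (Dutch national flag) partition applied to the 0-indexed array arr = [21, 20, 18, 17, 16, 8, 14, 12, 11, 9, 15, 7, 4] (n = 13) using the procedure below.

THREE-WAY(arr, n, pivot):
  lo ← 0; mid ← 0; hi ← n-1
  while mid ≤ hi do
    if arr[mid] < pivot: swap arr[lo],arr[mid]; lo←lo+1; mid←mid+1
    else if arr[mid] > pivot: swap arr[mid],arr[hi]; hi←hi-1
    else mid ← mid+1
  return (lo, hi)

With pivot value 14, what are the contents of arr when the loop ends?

lo=0 mid=0 hi=12
21>14: swap(0,12), hi=11 ⇒ [4, 20, 18, 17, 16, 8, 14, 12, 11, 9, 15, 7, 21]
4<14: swap(0,0), lo=1 mid=1 ⇒ [4, 20, 18, 17, 16, 8, 14, 12, 11, 9, 15, 7, 21]
20>14: swap(1,11), hi=10 ⇒ [4, 7, 18, 17, 16, 8, 14, 12, 11, 9, 15, 20, 21]
7<14: swap(1,1), lo=2 mid=2 ⇒ [4, 7, 18, 17, 16, 8, 14, 12, 11, 9, 15, 20, 21]
18>14: swap(2,10), hi=9 ⇒ [4, 7, 15, 17, 16, 8, 14, 12, 11, 9, 18, 20, 21]
15>14: swap(2,9), hi=8 ⇒ [4, 7, 9, 17, 16, 8, 14, 12, 11, 15, 18, 20, 21]
9<14: swap(2,2), lo=3 mid=3 ⇒ [4, 7, 9, 17, 16, 8, 14, 12, 11, 15, 18, 20, 21]
17>14: swap(3,8), hi=7 ⇒ [4, 7, 9, 11, 16, 8, 14, 12, 17, 15, 18, 20, 21]
11<14: swap(3,3), lo=4 mid=4 ⇒ [4, 7, 9, 11, 16, 8, 14, 12, 17, 15, 18, 20, 21]
16>14: swap(4,7), hi=6 ⇒ [4, 7, 9, 11, 12, 8, 14, 16, 17, 15, 18, 20, 21]
12<14: swap(4,4), lo=5 mid=5 ⇒ [4, 7, 9, 11, 12, 8, 14, 16, 17, 15, 18, 20, 21]
8<14: swap(5,5), lo=6 mid=6 ⇒ [4, 7, 9, 11, 12, 8, 14, 16, 17, 15, 18, 20, 21]
14=14: mid=7
done. lo=6 hi=6; arr=[4, 7, 9, 11, 12, 8, 14, 16, 17, 15, 18, 20, 21]

[4, 7, 9, 11, 12, 8, 14, 16, 17, 15, 18, 20, 21]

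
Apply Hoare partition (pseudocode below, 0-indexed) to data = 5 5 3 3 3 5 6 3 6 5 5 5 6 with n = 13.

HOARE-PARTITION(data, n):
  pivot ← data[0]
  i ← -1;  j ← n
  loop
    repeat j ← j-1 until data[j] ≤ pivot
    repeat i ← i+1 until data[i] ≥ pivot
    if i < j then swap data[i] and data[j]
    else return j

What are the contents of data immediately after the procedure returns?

5 5 3 3 3 5 3 6 6 5 5 5 6

pivot = data[0] = 5; i = -1, j = 13
j→11 (data[11]=5≤5), i→0 (data[0]=5≥5); i<j, swap → 5 5 3 3 3 5 6 3 6 5 5 5 6
j→10 (data[10]=5≤5), i→1 (data[1]=5≥5); i<j, swap → 5 5 3 3 3 5 6 3 6 5 5 5 6
j→9 (data[9]=5≤5), i→5 (data[5]=5≥5); i<j, swap → 5 5 3 3 3 5 6 3 6 5 5 5 6
j→7 (data[7]=3≤5), i→6 (data[6]=6≥5); i<j, swap → 5 5 3 3 3 5 3 6 6 5 5 5 6
j→6, i→7; i≥j, return j=6. data = 5 5 3 3 3 5 3 6 6 5 5 5 6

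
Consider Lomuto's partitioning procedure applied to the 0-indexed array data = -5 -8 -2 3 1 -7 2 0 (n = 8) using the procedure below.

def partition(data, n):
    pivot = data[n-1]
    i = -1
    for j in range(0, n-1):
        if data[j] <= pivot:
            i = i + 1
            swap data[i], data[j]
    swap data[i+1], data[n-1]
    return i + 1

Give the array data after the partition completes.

pivot=0, i=-1
j=0: -5≤0, i=0, swap(0,0) ⇒ -5 -8 -2 3 1 -7 2 0
j=1: -8≤0, i=1, swap(1,1) ⇒ -5 -8 -2 3 1 -7 2 0
j=2: -2≤0, i=2, swap(2,2) ⇒ -5 -8 -2 3 1 -7 2 0
j=3: 3>0, skip
j=4: 1>0, skip
j=5: -7≤0, i=3, swap(3,5) ⇒ -5 -8 -2 -7 1 3 2 0
j=6: 2>0, skip
swap(4,7) ⇒ -5 -8 -2 -7 0 3 2 1; return 4

-5 -8 -2 -7 0 3 2 1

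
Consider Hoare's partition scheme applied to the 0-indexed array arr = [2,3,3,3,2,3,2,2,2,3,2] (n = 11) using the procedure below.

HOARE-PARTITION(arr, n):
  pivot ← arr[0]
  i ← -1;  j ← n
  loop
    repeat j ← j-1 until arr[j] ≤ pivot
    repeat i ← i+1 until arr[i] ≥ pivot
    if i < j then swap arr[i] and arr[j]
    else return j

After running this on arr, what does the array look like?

[2,2,2,2,2,3,3,3,3,3,2]

pivot = arr[0] = 2; i = -1, j = 11
j→10 (arr[10]=2≤2), i→0 (arr[0]=2≥2); i<j, swap → [2,3,3,3,2,3,2,2,2,3,2]
j→8 (arr[8]=2≤2), i→1 (arr[1]=3≥2); i<j, swap → [2,2,3,3,2,3,2,2,3,3,2]
j→7 (arr[7]=2≤2), i→2 (arr[2]=3≥2); i<j, swap → [2,2,2,3,2,3,2,3,3,3,2]
j→6 (arr[6]=2≤2), i→3 (arr[3]=3≥2); i<j, swap → [2,2,2,2,2,3,3,3,3,3,2]
j→4, i→4; i≥j, return j=4. arr = [2,2,2,2,2,3,3,3,3,3,2]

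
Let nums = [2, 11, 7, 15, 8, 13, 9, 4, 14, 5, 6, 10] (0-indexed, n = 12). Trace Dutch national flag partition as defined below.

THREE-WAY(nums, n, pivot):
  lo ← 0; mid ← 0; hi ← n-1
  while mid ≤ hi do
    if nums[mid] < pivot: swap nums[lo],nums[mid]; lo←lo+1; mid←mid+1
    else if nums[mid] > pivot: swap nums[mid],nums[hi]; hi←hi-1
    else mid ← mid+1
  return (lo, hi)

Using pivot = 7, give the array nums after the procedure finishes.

lo=0 mid=0 hi=11
2<7: swap(0,0), lo=1 mid=1 ⇒ [2, 11, 7, 15, 8, 13, 9, 4, 14, 5, 6, 10]
11>7: swap(1,11), hi=10 ⇒ [2, 10, 7, 15, 8, 13, 9, 4, 14, 5, 6, 11]
10>7: swap(1,10), hi=9 ⇒ [2, 6, 7, 15, 8, 13, 9, 4, 14, 5, 10, 11]
6<7: swap(1,1), lo=2 mid=2 ⇒ [2, 6, 7, 15, 8, 13, 9, 4, 14, 5, 10, 11]
7=7: mid=3
15>7: swap(3,9), hi=8 ⇒ [2, 6, 7, 5, 8, 13, 9, 4, 14, 15, 10, 11]
5<7: swap(2,3), lo=3 mid=4 ⇒ [2, 6, 5, 7, 8, 13, 9, 4, 14, 15, 10, 11]
8>7: swap(4,8), hi=7 ⇒ [2, 6, 5, 7, 14, 13, 9, 4, 8, 15, 10, 11]
14>7: swap(4,7), hi=6 ⇒ [2, 6, 5, 7, 4, 13, 9, 14, 8, 15, 10, 11]
4<7: swap(3,4), lo=4 mid=5 ⇒ [2, 6, 5, 4, 7, 13, 9, 14, 8, 15, 10, 11]
13>7: swap(5,6), hi=5 ⇒ [2, 6, 5, 4, 7, 9, 13, 14, 8, 15, 10, 11]
9>7: swap(5,5), hi=4 ⇒ [2, 6, 5, 4, 7, 9, 13, 14, 8, 15, 10, 11]
done. lo=4 hi=4; nums=[2, 6, 5, 4, 7, 9, 13, 14, 8, 15, 10, 11]

[2, 6, 5, 4, 7, 9, 13, 14, 8, 15, 10, 11]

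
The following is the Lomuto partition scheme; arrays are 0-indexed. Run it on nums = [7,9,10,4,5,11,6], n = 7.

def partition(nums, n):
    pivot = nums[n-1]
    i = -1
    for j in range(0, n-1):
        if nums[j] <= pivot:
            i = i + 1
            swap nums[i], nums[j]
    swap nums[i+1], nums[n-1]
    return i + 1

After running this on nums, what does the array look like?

pivot = nums[6] = 6; i = -1
j=0: nums[0]=7 > 6 → no swap
j=1: nums[1]=9 > 6 → no swap
j=2: nums[2]=10 > 6 → no swap
j=3: nums[3]=4 ≤ 6 → i=0, swap nums[0],nums[3] → [4,9,10,7,5,11,6]
j=4: nums[4]=5 ≤ 6 → i=1, swap nums[1],nums[4] → [4,5,10,7,9,11,6]
j=5: nums[5]=11 > 6 → no swap
final swap nums[2],nums[6] → [4,5,6,7,9,11,10]; return 2

[4,5,6,7,9,11,10]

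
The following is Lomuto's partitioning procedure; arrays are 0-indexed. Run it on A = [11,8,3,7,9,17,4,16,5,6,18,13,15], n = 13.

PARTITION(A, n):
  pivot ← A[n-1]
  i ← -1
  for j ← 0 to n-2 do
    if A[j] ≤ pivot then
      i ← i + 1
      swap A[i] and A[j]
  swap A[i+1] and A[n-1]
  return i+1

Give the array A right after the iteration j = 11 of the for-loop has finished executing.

pivot=15, i=-1
j=0: 11≤15, i=0, swap(0,0) ⇒ [11,8,3,7,9,17,4,16,5,6,18,13,15]
j=1: 8≤15, i=1, swap(1,1) ⇒ [11,8,3,7,9,17,4,16,5,6,18,13,15]
j=2: 3≤15, i=2, swap(2,2) ⇒ [11,8,3,7,9,17,4,16,5,6,18,13,15]
j=3: 7≤15, i=3, swap(3,3) ⇒ [11,8,3,7,9,17,4,16,5,6,18,13,15]
j=4: 9≤15, i=4, swap(4,4) ⇒ [11,8,3,7,9,17,4,16,5,6,18,13,15]
j=5: 17>15, skip
j=6: 4≤15, i=5, swap(5,6) ⇒ [11,8,3,7,9,4,17,16,5,6,18,13,15]
j=7: 16>15, skip
j=8: 5≤15, i=6, swap(6,8) ⇒ [11,8,3,7,9,4,5,16,17,6,18,13,15]
j=9: 6≤15, i=7, swap(7,9) ⇒ [11,8,3,7,9,4,5,6,17,16,18,13,15]
j=10: 18>15, skip
j=11: 13≤15, i=8, swap(8,11) ⇒ [11,8,3,7,9,4,5,6,13,16,18,17,15]
(after j=11) A = [11,8,3,7,9,4,5,6,13,16,18,17,15]

[11,8,3,7,9,4,5,6,13,16,18,17,15]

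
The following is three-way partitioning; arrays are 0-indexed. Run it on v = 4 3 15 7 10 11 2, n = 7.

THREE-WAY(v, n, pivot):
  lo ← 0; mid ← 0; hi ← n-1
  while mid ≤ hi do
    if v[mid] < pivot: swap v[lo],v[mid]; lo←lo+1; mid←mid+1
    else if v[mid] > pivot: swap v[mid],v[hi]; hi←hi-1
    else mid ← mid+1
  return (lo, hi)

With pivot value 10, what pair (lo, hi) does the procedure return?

(4, 4)

lo=0 mid=0 hi=6
4<10: swap(0,0), lo=1 mid=1 ⇒ 4 3 15 7 10 11 2
3<10: swap(1,1), lo=2 mid=2 ⇒ 4 3 15 7 10 11 2
15>10: swap(2,6), hi=5 ⇒ 4 3 2 7 10 11 15
2<10: swap(2,2), lo=3 mid=3 ⇒ 4 3 2 7 10 11 15
7<10: swap(3,3), lo=4 mid=4 ⇒ 4 3 2 7 10 11 15
10=10: mid=5
11>10: swap(5,5), hi=4 ⇒ 4 3 2 7 10 11 15
done. lo=4 hi=4; v=4 3 2 7 10 11 15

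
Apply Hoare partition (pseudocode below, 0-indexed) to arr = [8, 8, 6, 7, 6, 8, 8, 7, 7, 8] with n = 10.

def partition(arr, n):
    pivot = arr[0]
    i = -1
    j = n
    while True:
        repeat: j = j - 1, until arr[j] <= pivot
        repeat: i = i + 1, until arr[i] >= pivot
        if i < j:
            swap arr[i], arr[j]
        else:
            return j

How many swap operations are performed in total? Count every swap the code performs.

3

pivot=8
j stops at 9 (8), i stops at 0 (8); swap ⇒ [8, 8, 6, 7, 6, 8, 8, 7, 7, 8]
j stops at 8 (7), i stops at 1 (8); swap ⇒ [8, 7, 6, 7, 6, 8, 8, 7, 8, 8]
j stops at 7 (7), i stops at 5 (8); swap ⇒ [8, 7, 6, 7, 6, 7, 8, 8, 8, 8]
j stops at 6, i stops at 6; i≥j ⇒ return 6. arr=[8, 7, 6, 7, 6, 7, 8, 8, 8, 8]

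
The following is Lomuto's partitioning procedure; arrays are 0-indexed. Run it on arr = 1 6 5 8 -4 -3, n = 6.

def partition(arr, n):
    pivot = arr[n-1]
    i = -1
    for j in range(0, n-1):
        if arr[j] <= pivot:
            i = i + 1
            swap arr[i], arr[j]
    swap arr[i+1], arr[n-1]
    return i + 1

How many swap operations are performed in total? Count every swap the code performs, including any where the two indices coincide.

pivot=-3, i=-1
j=0: 1>-3, skip
j=1: 6>-3, skip
j=2: 5>-3, skip
j=3: 8>-3, skip
j=4: -4≤-3, i=0, swap(0,4) ⇒ -4 6 5 8 1 -3
swap(1,5) ⇒ -4 -3 5 8 1 6; return 1

2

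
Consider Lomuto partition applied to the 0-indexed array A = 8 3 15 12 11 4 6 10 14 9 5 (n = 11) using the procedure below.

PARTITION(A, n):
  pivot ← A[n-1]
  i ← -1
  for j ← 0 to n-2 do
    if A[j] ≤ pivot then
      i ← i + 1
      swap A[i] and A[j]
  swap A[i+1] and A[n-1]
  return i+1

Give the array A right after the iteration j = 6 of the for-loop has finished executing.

3 4 15 12 11 8 6 10 14 9 5

pivot=5, i=-1
j=0: 8>5, skip
j=1: 3≤5, i=0, swap(0,1) ⇒ 3 8 15 12 11 4 6 10 14 9 5
j=2: 15>5, skip
j=3: 12>5, skip
j=4: 11>5, skip
j=5: 4≤5, i=1, swap(1,5) ⇒ 3 4 15 12 11 8 6 10 14 9 5
j=6: 6>5, skip
(after j=6) A = 3 4 15 12 11 8 6 10 14 9 5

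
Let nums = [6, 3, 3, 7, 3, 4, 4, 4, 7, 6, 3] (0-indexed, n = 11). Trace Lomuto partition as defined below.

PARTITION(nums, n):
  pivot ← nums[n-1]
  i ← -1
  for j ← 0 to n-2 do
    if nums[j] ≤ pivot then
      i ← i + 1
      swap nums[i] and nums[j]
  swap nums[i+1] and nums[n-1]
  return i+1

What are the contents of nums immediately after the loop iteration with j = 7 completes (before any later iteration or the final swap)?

[3, 3, 3, 7, 6, 4, 4, 4, 7, 6, 3]

pivot = nums[10] = 3; i = -1
j=0: nums[0]=6 > 3 → no swap
j=1: nums[1]=3 ≤ 3 → i=0, swap nums[0],nums[1] → [3, 6, 3, 7, 3, 4, 4, 4, 7, 6, 3]
j=2: nums[2]=3 ≤ 3 → i=1, swap nums[1],nums[2] → [3, 3, 6, 7, 3, 4, 4, 4, 7, 6, 3]
j=3: nums[3]=7 > 3 → no swap
j=4: nums[4]=3 ≤ 3 → i=2, swap nums[2],nums[4] → [3, 3, 3, 7, 6, 4, 4, 4, 7, 6, 3]
j=5: nums[5]=4 > 3 → no swap
j=6: nums[6]=4 > 3 → no swap
j=7: nums[7]=4 > 3 → no swap
(after j=7) nums = [3, 3, 3, 7, 6, 4, 4, 4, 7, 6, 3]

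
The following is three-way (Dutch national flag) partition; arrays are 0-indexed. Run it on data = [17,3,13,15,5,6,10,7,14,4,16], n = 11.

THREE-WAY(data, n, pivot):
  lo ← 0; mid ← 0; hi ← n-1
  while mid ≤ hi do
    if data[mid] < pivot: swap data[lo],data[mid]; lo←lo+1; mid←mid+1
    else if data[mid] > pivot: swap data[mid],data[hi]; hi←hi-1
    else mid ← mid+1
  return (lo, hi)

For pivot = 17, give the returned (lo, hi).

(10, 10)

lo=0 mid=0 hi=10
17=17: mid=1
3<17: swap(0,1), lo=1 mid=2 ⇒ [3,17,13,15,5,6,10,7,14,4,16]
13<17: swap(1,2), lo=2 mid=3 ⇒ [3,13,17,15,5,6,10,7,14,4,16]
15<17: swap(2,3), lo=3 mid=4 ⇒ [3,13,15,17,5,6,10,7,14,4,16]
5<17: swap(3,4), lo=4 mid=5 ⇒ [3,13,15,5,17,6,10,7,14,4,16]
6<17: swap(4,5), lo=5 mid=6 ⇒ [3,13,15,5,6,17,10,7,14,4,16]
10<17: swap(5,6), lo=6 mid=7 ⇒ [3,13,15,5,6,10,17,7,14,4,16]
7<17: swap(6,7), lo=7 mid=8 ⇒ [3,13,15,5,6,10,7,17,14,4,16]
14<17: swap(7,8), lo=8 mid=9 ⇒ [3,13,15,5,6,10,7,14,17,4,16]
4<17: swap(8,9), lo=9 mid=10 ⇒ [3,13,15,5,6,10,7,14,4,17,16]
16<17: swap(9,10), lo=10 mid=11 ⇒ [3,13,15,5,6,10,7,14,4,16,17]
done. lo=10 hi=10; data=[3,13,15,5,6,10,7,14,4,16,17]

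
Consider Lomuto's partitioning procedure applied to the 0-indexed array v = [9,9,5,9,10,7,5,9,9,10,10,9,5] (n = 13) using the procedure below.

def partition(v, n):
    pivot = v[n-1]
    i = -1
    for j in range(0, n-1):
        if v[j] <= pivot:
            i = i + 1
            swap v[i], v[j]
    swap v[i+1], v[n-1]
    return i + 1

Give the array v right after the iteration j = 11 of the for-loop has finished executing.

pivot = v[12] = 5; i = -1
j=0: v[0]=9 > 5 → no swap
j=1: v[1]=9 > 5 → no swap
j=2: v[2]=5 ≤ 5 → i=0, swap v[0],v[2] → [5,9,9,9,10,7,5,9,9,10,10,9,5]
j=3: v[3]=9 > 5 → no swap
j=4: v[4]=10 > 5 → no swap
j=5: v[5]=7 > 5 → no swap
j=6: v[6]=5 ≤ 5 → i=1, swap v[1],v[6] → [5,5,9,9,10,7,9,9,9,10,10,9,5]
j=7: v[7]=9 > 5 → no swap
j=8: v[8]=9 > 5 → no swap
j=9: v[9]=10 > 5 → no swap
j=10: v[10]=10 > 5 → no swap
j=11: v[11]=9 > 5 → no swap
(after j=11) v = [5,5,9,9,10,7,9,9,9,10,10,9,5]

[5,5,9,9,10,7,9,9,9,10,10,9,5]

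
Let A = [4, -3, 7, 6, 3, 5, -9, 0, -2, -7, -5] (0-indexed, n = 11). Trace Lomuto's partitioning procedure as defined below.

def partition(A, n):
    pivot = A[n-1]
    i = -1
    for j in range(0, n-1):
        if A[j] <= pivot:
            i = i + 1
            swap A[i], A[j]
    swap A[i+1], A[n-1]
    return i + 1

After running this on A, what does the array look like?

[-9, -7, -5, 6, 3, 5, 4, 0, -2, -3, 7]

pivot = A[10] = -5; i = -1
j=0: A[0]=4 > -5 → no swap
j=1: A[1]=-3 > -5 → no swap
j=2: A[2]=7 > -5 → no swap
j=3: A[3]=6 > -5 → no swap
j=4: A[4]=3 > -5 → no swap
j=5: A[5]=5 > -5 → no swap
j=6: A[6]=-9 ≤ -5 → i=0, swap A[0],A[6] → [-9, -3, 7, 6, 3, 5, 4, 0, -2, -7, -5]
j=7: A[7]=0 > -5 → no swap
j=8: A[8]=-2 > -5 → no swap
j=9: A[9]=-7 ≤ -5 → i=1, swap A[1],A[9] → [-9, -7, 7, 6, 3, 5, 4, 0, -2, -3, -5]
final swap A[2],A[10] → [-9, -7, -5, 6, 3, 5, 4, 0, -2, -3, 7]; return 2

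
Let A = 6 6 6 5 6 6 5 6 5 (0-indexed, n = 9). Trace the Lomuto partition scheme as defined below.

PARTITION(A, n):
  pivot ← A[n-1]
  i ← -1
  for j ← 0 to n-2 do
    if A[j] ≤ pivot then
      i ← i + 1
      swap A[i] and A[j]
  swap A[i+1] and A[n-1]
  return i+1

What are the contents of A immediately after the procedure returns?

pivot = A[8] = 5; i = -1
j=0: A[0]=6 > 5 → no swap
j=1: A[1]=6 > 5 → no swap
j=2: A[2]=6 > 5 → no swap
j=3: A[3]=5 ≤ 5 → i=0, swap A[0],A[3] → 5 6 6 6 6 6 5 6 5
j=4: A[4]=6 > 5 → no swap
j=5: A[5]=6 > 5 → no swap
j=6: A[6]=5 ≤ 5 → i=1, swap A[1],A[6] → 5 5 6 6 6 6 6 6 5
j=7: A[7]=6 > 5 → no swap
final swap A[2],A[8] → 5 5 5 6 6 6 6 6 6; return 2

5 5 5 6 6 6 6 6 6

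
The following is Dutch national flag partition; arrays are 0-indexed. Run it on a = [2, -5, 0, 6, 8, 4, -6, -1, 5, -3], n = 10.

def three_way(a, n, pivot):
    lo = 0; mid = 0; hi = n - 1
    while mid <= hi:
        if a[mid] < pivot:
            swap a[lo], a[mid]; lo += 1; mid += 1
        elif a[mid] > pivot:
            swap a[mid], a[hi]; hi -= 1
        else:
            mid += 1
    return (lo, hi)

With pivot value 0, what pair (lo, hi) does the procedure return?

(4, 4)

lo=0 mid=0 hi=9
2>0: swap(0,9), hi=8 ⇒ [-3, -5, 0, 6, 8, 4, -6, -1, 5, 2]
-3<0: swap(0,0), lo=1 mid=1 ⇒ [-3, -5, 0, 6, 8, 4, -6, -1, 5, 2]
-5<0: swap(1,1), lo=2 mid=2 ⇒ [-3, -5, 0, 6, 8, 4, -6, -1, 5, 2]
0=0: mid=3
6>0: swap(3,8), hi=7 ⇒ [-3, -5, 0, 5, 8, 4, -6, -1, 6, 2]
5>0: swap(3,7), hi=6 ⇒ [-3, -5, 0, -1, 8, 4, -6, 5, 6, 2]
-1<0: swap(2,3), lo=3 mid=4 ⇒ [-3, -5, -1, 0, 8, 4, -6, 5, 6, 2]
8>0: swap(4,6), hi=5 ⇒ [-3, -5, -1, 0, -6, 4, 8, 5, 6, 2]
-6<0: swap(3,4), lo=4 mid=5 ⇒ [-3, -5, -1, -6, 0, 4, 8, 5, 6, 2]
4>0: swap(5,5), hi=4 ⇒ [-3, -5, -1, -6, 0, 4, 8, 5, 6, 2]
done. lo=4 hi=4; a=[-3, -5, -1, -6, 0, 4, 8, 5, 6, 2]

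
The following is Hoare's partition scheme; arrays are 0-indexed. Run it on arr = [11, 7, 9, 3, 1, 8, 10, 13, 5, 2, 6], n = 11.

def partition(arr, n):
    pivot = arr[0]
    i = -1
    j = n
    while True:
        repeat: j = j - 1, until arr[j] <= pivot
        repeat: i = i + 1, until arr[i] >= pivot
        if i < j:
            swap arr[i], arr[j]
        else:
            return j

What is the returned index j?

pivot = arr[0] = 11; i = -1, j = 11
j→10 (arr[10]=6≤11), i→0 (arr[0]=11≥11); i<j, swap → [6, 7, 9, 3, 1, 8, 10, 13, 5, 2, 11]
j→9 (arr[9]=2≤11), i→7 (arr[7]=13≥11); i<j, swap → [6, 7, 9, 3, 1, 8, 10, 2, 5, 13, 11]
j→8, i→9; i≥j, return j=8. arr = [6, 7, 9, 3, 1, 8, 10, 2, 5, 13, 11]

8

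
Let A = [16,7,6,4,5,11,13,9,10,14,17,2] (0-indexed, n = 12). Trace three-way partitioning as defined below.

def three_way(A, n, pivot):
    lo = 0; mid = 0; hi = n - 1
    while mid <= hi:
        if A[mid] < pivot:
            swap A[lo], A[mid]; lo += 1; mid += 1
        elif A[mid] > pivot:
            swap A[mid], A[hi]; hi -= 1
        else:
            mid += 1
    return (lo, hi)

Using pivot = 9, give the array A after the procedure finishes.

[2,7,6,4,5,9,13,10,14,17,11,16]

pivot = 9; lo=0, mid=0, hi=11
A[mid]=16>9: swap A[0],A[11]; hi=10 → [2,7,6,4,5,11,13,9,10,14,17,16]
A[mid]=2<9: swap A[0],A[0]; lo=1,mid=1 → [2,7,6,4,5,11,13,9,10,14,17,16]
A[mid]=7<9: swap A[1],A[1]; lo=2,mid=2 → [2,7,6,4,5,11,13,9,10,14,17,16]
A[mid]=6<9: swap A[2],A[2]; lo=3,mid=3 → [2,7,6,4,5,11,13,9,10,14,17,16]
A[mid]=4<9: swap A[3],A[3]; lo=4,mid=4 → [2,7,6,4,5,11,13,9,10,14,17,16]
A[mid]=5<9: swap A[4],A[4]; lo=5,mid=5 → [2,7,6,4,5,11,13,9,10,14,17,16]
A[mid]=11>9: swap A[5],A[10]; hi=9 → [2,7,6,4,5,17,13,9,10,14,11,16]
A[mid]=17>9: swap A[5],A[9]; hi=8 → [2,7,6,4,5,14,13,9,10,17,11,16]
A[mid]=14>9: swap A[5],A[8]; hi=7 → [2,7,6,4,5,10,13,9,14,17,11,16]
A[mid]=10>9: swap A[5],A[7]; hi=6 → [2,7,6,4,5,9,13,10,14,17,11,16]
A[mid]=9=9: mid=6
A[mid]=13>9: swap A[6],A[6]; hi=5 → [2,7,6,4,5,9,13,10,14,17,11,16]
end: lo=5, hi=5; A = [2,7,6,4,5,9,13,10,14,17,11,16]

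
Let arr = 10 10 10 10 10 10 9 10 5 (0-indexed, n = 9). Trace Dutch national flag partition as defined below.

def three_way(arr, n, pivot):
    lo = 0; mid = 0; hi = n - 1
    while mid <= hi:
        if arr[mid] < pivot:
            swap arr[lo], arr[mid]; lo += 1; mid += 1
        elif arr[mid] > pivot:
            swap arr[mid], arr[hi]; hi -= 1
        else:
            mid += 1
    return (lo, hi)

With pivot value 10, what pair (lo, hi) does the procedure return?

pivot = 10; lo=0, mid=0, hi=8
arr[mid]=10=10: mid=1
arr[mid]=10=10: mid=2
arr[mid]=10=10: mid=3
arr[mid]=10=10: mid=4
arr[mid]=10=10: mid=5
arr[mid]=10=10: mid=6
arr[mid]=9<10: swap arr[0],arr[6]; lo=1,mid=7 → 9 10 10 10 10 10 10 10 5
arr[mid]=10=10: mid=8
arr[mid]=5<10: swap arr[1],arr[8]; lo=2,mid=9 → 9 5 10 10 10 10 10 10 10
end: lo=2, hi=8; arr = 9 5 10 10 10 10 10 10 10

(2, 8)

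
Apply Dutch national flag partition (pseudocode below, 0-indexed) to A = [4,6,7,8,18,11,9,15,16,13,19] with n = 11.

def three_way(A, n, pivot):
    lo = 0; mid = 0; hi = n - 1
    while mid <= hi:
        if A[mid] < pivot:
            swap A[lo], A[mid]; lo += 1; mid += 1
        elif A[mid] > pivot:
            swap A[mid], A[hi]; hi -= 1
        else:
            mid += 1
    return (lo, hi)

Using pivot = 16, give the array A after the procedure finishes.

pivot = 16; lo=0, mid=0, hi=10
A[mid]=4<16: swap A[0],A[0]; lo=1,mid=1 → [4,6,7,8,18,11,9,15,16,13,19]
A[mid]=6<16: swap A[1],A[1]; lo=2,mid=2 → [4,6,7,8,18,11,9,15,16,13,19]
A[mid]=7<16: swap A[2],A[2]; lo=3,mid=3 → [4,6,7,8,18,11,9,15,16,13,19]
A[mid]=8<16: swap A[3],A[3]; lo=4,mid=4 → [4,6,7,8,18,11,9,15,16,13,19]
A[mid]=18>16: swap A[4],A[10]; hi=9 → [4,6,7,8,19,11,9,15,16,13,18]
A[mid]=19>16: swap A[4],A[9]; hi=8 → [4,6,7,8,13,11,9,15,16,19,18]
A[mid]=13<16: swap A[4],A[4]; lo=5,mid=5 → [4,6,7,8,13,11,9,15,16,19,18]
A[mid]=11<16: swap A[5],A[5]; lo=6,mid=6 → [4,6,7,8,13,11,9,15,16,19,18]
A[mid]=9<16: swap A[6],A[6]; lo=7,mid=7 → [4,6,7,8,13,11,9,15,16,19,18]
A[mid]=15<16: swap A[7],A[7]; lo=8,mid=8 → [4,6,7,8,13,11,9,15,16,19,18]
A[mid]=16=16: mid=9
end: lo=8, hi=8; A = [4,6,7,8,13,11,9,15,16,19,18]

[4,6,7,8,13,11,9,15,16,19,18]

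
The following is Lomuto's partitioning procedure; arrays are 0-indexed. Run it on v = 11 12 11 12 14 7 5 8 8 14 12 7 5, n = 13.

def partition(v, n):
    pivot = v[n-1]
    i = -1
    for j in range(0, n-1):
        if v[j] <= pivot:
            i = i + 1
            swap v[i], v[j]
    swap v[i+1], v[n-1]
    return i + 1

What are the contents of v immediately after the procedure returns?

pivot = v[12] = 5; i = -1
j=0: v[0]=11 > 5 → no swap
j=1: v[1]=12 > 5 → no swap
j=2: v[2]=11 > 5 → no swap
j=3: v[3]=12 > 5 → no swap
j=4: v[4]=14 > 5 → no swap
j=5: v[5]=7 > 5 → no swap
j=6: v[6]=5 ≤ 5 → i=0, swap v[0],v[6] → 5 12 11 12 14 7 11 8 8 14 12 7 5
j=7: v[7]=8 > 5 → no swap
j=8: v[8]=8 > 5 → no swap
j=9: v[9]=14 > 5 → no swap
j=10: v[10]=12 > 5 → no swap
j=11: v[11]=7 > 5 → no swap
final swap v[1],v[12] → 5 5 11 12 14 7 11 8 8 14 12 7 12; return 1

5 5 11 12 14 7 11 8 8 14 12 7 12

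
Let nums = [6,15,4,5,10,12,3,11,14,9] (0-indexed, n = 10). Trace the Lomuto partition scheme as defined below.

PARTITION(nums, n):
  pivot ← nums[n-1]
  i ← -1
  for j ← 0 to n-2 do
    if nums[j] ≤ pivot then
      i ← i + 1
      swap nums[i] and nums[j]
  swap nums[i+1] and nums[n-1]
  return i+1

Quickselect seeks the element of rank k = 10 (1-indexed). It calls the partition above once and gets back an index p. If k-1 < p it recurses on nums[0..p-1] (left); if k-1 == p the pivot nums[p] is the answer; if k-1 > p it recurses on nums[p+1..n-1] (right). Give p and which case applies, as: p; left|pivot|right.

pivot=9, i=-1
j=0: 6≤9, i=0, swap(0,0) ⇒ [6,15,4,5,10,12,3,11,14,9]
j=1: 15>9, skip
j=2: 4≤9, i=1, swap(1,2) ⇒ [6,4,15,5,10,12,3,11,14,9]
j=3: 5≤9, i=2, swap(2,3) ⇒ [6,4,5,15,10,12,3,11,14,9]
j=4: 10>9, skip
j=5: 12>9, skip
j=6: 3≤9, i=3, swap(3,6) ⇒ [6,4,5,3,10,12,15,11,14,9]
j=7: 11>9, skip
j=8: 14>9, skip
swap(4,9) ⇒ [6,4,5,3,9,12,15,11,14,10]; return 4
p = 4; k-1 = 9 > 4 ⇒ right

4; right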